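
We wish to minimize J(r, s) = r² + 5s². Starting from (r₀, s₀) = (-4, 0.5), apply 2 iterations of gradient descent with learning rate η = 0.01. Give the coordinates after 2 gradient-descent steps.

(-3.8416, 0.405)

∇J = (2r, 10s)
Step 1: at (-4, 0.5), ∇J = (-8, 5) → (-4, 0.5) − 0.01·(-8, 5) = (-3.92, 0.45)
Step 2: at (-3.92, 0.45), ∇J = (-7.84, 4.5) → (-3.92, 0.45) − 0.01·(-7.84, 4.5) = (-3.8416, 0.405)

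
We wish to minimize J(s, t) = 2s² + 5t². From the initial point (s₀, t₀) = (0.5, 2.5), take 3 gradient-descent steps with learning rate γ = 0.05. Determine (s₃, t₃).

∇J = (4s, 10t)
Step 1: at (0.5, 2.5), ∇J = (2, 25) → (0.5, 2.5) − 0.05·(2, 25) = (0.4, 1.25)
Step 2: at (0.4, 1.25), ∇J = (1.6, 12.5) → (0.4, 1.25) − 0.05·(1.6, 12.5) = (0.32, 0.625)
Step 3: at (0.32, 0.625), ∇J = (1.28, 6.25) → (0.32, 0.625) − 0.05·(1.28, 6.25) = (0.256, 0.3125)

(0.256, 0.3125)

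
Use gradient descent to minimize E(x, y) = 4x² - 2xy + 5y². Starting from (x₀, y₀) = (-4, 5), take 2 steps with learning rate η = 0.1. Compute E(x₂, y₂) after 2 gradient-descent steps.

∇E = (8x - 2y, -2x + 10y)
Step 1: at (-4, 5), ∇E = (-42, 58) → (-4, 5) − 0.1·(-42, 58) = (0.2, -0.8)
Step 2: at (0.2, -0.8), ∇E = (3.2, -8.4) → (0.2, -0.8) − 0.1·(3.2, -8.4) = (-0.12, 0.04)
E(-0.12, 0.04) = 0.0752

0.0752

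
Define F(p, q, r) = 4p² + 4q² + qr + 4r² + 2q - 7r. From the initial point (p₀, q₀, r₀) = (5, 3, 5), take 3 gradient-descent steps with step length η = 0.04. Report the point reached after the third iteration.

(1.57216, 0.477376, 2.029696)

∇F = (8p, 8q + r + 2, q + 8r - 7)
Step 1: at (5, 3, 5), ∇F = (40, 31, 36) → (5, 3, 5) − 0.04·(40, 31, 36) = (3.4, 1.76, 3.56)
Step 2: at (3.4, 1.76, 3.56), ∇F = (27.2, 19.64, 23.24) → (3.4, 1.76, 3.56) − 0.04·(27.2, 19.64, 23.24) = (2.312, 0.9744, 2.6304)
Step 3: at (2.312, 0.9744, 2.6304), ∇F = (18.496, 12.4256, 15.0176) → (2.312, 0.9744, 2.6304) − 0.04·(18.496, 12.4256, 15.0176) = (1.57216, 0.477376, 2.029696)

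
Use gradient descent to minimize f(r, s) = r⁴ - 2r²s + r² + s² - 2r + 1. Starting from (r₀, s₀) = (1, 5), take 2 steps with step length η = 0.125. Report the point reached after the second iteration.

(-5, 5.25)

∇f = (4r³ - 4rs + 2r - 2, -2r² + 2s)
Step 1: at (1, 5), ∇f = (-16, 8) → (1, 5) − 0.125·(-16, 8) = (3, 4)
Step 2: at (3, 4), ∇f = (64, -10) → (3, 4) − 0.125·(64, -10) = (-5, 5.25)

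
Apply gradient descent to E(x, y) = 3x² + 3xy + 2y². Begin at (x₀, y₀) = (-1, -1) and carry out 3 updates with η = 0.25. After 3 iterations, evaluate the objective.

∇E = (6x + 3y, 3x + 4y)
Step 1: at (-1, -1), ∇E = (-9, -7) → (-1, -1) − 0.25·(-9, -7) = (1.25, 0.75)
Step 2: at (1.25, 0.75), ∇E = (9.75, 6.75) → (1.25, 0.75) − 0.25·(9.75, 6.75) = (-1.1875, -0.9375)
Step 3: at (-1.1875, -0.9375), ∇E = (-9.9375, -7.3125) → (-1.1875, -0.9375) − 0.25·(-9.9375, -7.3125) = (1.296875, 0.890625)
E(1.296875, 0.890625) = 10.09716796875

10.09716796875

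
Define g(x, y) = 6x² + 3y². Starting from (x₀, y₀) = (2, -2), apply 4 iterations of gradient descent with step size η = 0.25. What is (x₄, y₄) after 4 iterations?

∇g = (12x, 6y)
Step 1: at (2, -2), ∇g = (24, -12) → (2, -2) − 0.25·(24, -12) = (-4, 1)
Step 2: at (-4, 1), ∇g = (-48, 6) → (-4, 1) − 0.25·(-48, 6) = (8, -0.5)
Step 3: at (8, -0.5), ∇g = (96, -3) → (8, -0.5) − 0.25·(96, -3) = (-16, 0.25)
Step 4: at (-16, 0.25), ∇g = (-192, 1.5) → (-16, 0.25) − 0.25·(-192, 1.5) = (32, -0.125)

(32, -0.125)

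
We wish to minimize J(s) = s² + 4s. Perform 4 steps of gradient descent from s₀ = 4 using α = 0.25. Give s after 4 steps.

-1.625

J′(s) = 2s + 4
Step 1: J′(4) = 12; s₁ = 4 − 0.25·12 = 1
Step 2: J′(1) = 6; s₂ = 1 − 0.25·6 = -0.5
Step 3: J′(-0.5) = 3; s₃ = -0.5 − 0.25·3 = -1.25
Step 4: J′(-1.25) = 1.5; s₄ = -1.25 − 0.25·1.5 = -1.625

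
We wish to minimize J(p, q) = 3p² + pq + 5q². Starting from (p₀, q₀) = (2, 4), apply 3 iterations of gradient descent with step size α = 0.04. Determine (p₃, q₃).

(0.661504, 0.764928)

∇J = (6p + q, p + 10q)
Step 1: at (2, 4), ∇J = (16, 42) → (2, 4) − 0.04·(16, 42) = (1.36, 2.32)
Step 2: at (1.36, 2.32), ∇J = (10.48, 24.56) → (1.36, 2.32) − 0.04·(10.48, 24.56) = (0.9408, 1.3376)
Step 3: at (0.9408, 1.3376), ∇J = (6.9824, 14.3168) → (0.9408, 1.3376) − 0.04·(6.9824, 14.3168) = (0.661504, 0.764928)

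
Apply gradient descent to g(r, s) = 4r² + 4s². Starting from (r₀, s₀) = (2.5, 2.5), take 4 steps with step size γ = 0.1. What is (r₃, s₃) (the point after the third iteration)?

∇g = (8r, 8s)
Step 1: at (2.5, 2.5), ∇g = (20, 20) → (2.5, 2.5) − 0.1·(20, 20) = (0.5, 0.5)
Step 2: at (0.5, 0.5), ∇g = (4, 4) → (0.5, 0.5) − 0.1·(4, 4) = (0.1, 0.1)
Step 3: at (0.1, 0.1), ∇g = (0.8, 0.8) → (0.1, 0.1) − 0.1·(0.8, 0.8) = (0.02, 0.02)

(0.02, 0.02)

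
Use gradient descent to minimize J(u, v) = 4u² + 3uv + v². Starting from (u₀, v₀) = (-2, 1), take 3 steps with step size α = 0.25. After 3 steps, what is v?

2.09375

∇J = (8u + 3v, 3u + 2v)
(u₁, v₁) = (-2, 1) − 0.25·(-13, -4) = (1.25, 2)
(u₂, v₂) = (1.25, 2) − 0.25·(16, 7.75) = (-2.75, 0.0625)
(u₃, v₃) = (-2.75, 0.0625) − 0.25·(-21.8125, -8.125) = (2.703125, 2.09375)
v = 2.09375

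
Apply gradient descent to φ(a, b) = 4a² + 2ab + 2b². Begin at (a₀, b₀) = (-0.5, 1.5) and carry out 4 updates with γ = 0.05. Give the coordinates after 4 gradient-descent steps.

(-0.29245, 0.73455)

∇φ = (8a + 2b, 2a + 4b)
Step 1: at (-0.5, 1.5), ∇φ = (-1, 5) → (-0.5, 1.5) − 0.05·(-1, 5) = (-0.45, 1.25)
Step 2: at (-0.45, 1.25), ∇φ = (-1.1, 4.1) → (-0.45, 1.25) − 0.05·(-1.1, 4.1) = (-0.395, 1.045)
Step 3: at (-0.395, 1.045), ∇φ = (-1.07, 3.39) → (-0.395, 1.045) − 0.05·(-1.07, 3.39) = (-0.3415, 0.8755)
Step 4: at (-0.3415, 0.8755), ∇φ = (-0.981, 2.819) → (-0.3415, 0.8755) − 0.05·(-0.981, 2.819) = (-0.29245, 0.73455)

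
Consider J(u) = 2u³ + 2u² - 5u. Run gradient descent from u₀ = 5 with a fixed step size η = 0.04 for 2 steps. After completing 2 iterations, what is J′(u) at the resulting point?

6.51822336

J′(u) = 6u² + 4u - 5
u₁ = 5 − 0.04·165 = -1.6
u₂ = -1.6 − 0.04·3.96 = -1.7584
J′(u) at (-1.7584) = 6.51822336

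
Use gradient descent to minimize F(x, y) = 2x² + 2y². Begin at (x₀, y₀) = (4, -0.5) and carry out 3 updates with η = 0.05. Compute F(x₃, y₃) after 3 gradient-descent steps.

∇F = (4x, 4y)
Step 1: at (4, -0.5), ∇F = (16, -2) → (4, -0.5) − 0.05·(16, -2) = (3.2, -0.4)
Step 2: at (3.2, -0.4), ∇F = (12.8, -1.6) → (3.2, -0.4) − 0.05·(12.8, -1.6) = (2.56, -0.32)
Step 3: at (2.56, -0.32), ∇F = (10.24, -1.28) → (2.56, -0.32) − 0.05·(10.24, -1.28) = (2.048, -0.256)
F(2.048, -0.256) = 8.51968

8.51968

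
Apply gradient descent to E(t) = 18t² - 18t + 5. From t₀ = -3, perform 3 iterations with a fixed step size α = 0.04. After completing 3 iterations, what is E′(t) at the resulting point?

10.733184

E′(t) = 36t - 18
t₁ = -3 − 0.04·(-126) = 2.04
t₂ = 2.04 − 0.04·55.44 = -0.1776
t₃ = -0.1776 − 0.04·(-24.3936) = 0.798144
E′(t) at (0.798144) = 10.733184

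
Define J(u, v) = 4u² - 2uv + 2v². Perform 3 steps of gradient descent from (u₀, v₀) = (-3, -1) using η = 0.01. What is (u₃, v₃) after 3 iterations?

(-2.392456, -1.044968)

∇J = (8u - 2v, -2u + 4v)
(u₁, v₁) = (-3, -1) − 0.01·(-22, 2) = (-2.78, -1.02)
(u₂, v₂) = (-2.78, -1.02) − 0.01·(-20.2, 1.48) = (-2.578, -1.0348)
(u₃, v₃) = (-2.578, -1.0348) − 0.01·(-18.5544, 1.0168) = (-2.392456, -1.044968)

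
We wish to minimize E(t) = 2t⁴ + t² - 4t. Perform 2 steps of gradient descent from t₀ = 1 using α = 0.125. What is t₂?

E′(t) = 8t³ + 2t - 4
Step 1: E′(1) = 6; t₁ = 1 − 0.125·6 = 0.25
Step 2: E′(0.25) = -3.375; t₂ = 0.25 − 0.125·(-3.375) = 0.671875

0.671875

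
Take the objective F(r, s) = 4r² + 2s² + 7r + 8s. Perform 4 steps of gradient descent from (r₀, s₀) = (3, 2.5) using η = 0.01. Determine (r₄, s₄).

(1.90102272, 1.82205952)

∇F = (8r + 7, 4s + 8)
(r₁, s₁) = (3, 2.5) − 0.01·(31, 18) = (2.69, 2.32)
(r₂, s₂) = (2.69, 2.32) − 0.01·(28.52, 17.28) = (2.4048, 2.1472)
(r₃, s₃) = (2.4048, 2.1472) − 0.01·(26.2384, 16.5888) = (2.142416, 1.981312)
(r₄, s₄) = (2.142416, 1.981312) − 0.01·(24.139328, 15.925248) = (1.90102272, 1.82205952)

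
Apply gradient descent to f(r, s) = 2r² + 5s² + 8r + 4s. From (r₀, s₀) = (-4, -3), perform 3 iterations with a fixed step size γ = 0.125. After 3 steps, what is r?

-2.25

∇f = (4r + 8, 10s + 4)
Step 1: at (-4, -3), ∇f = (-8, -26) → (-4, -3) − 0.125·(-8, -26) = (-3, 0.25)
Step 2: at (-3, 0.25), ∇f = (-4, 6.5) → (-3, 0.25) − 0.125·(-4, 6.5) = (-2.5, -0.5625)
Step 3: at (-2.5, -0.5625), ∇f = (-2, -1.625) → (-2.5, -0.5625) − 0.125·(-2, -1.625) = (-2.25, -0.359375)
r = -2.25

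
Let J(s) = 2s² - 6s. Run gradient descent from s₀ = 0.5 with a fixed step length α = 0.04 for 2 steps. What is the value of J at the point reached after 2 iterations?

J′(s) = 4s - 6
s₁ = 0.5 − 0.04·(-4) = 0.66
s₂ = 0.66 − 0.04·(-3.36) = 0.7944
J(0.7944) = -3.50425728

-3.50425728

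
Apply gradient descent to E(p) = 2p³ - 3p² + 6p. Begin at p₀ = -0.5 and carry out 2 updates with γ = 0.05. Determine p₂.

-1.9476875

E′(p) = 6p² - 6p + 6
Step 1: E′(-0.5) = 10.5; p₁ = -0.5 − 0.05·10.5 = -1.025
Step 2: E′(-1.025) = 18.45375; p₂ = -1.025 − 0.05·18.45375 = -1.9476875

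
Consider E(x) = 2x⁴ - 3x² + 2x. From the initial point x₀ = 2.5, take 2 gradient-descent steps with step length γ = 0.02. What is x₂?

0.24838784

E′(x) = 8x³ - 6x + 2
x₁ = 2.5 − 0.02·112 = 0.26
x₂ = 0.26 − 0.02·0.580608 = 0.24838784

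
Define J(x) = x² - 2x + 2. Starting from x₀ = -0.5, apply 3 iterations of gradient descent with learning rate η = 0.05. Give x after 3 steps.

-0.0935

J′(x) = 2x - 2
Step 1: J′(-0.5) = -3; x₁ = -0.5 − 0.05·(-3) = -0.35
Step 2: J′(-0.35) = -2.7; x₂ = -0.35 − 0.05·(-2.7) = -0.215
Step 3: J′(-0.215) = -2.43; x₃ = -0.215 − 0.05·(-2.43) = -0.0935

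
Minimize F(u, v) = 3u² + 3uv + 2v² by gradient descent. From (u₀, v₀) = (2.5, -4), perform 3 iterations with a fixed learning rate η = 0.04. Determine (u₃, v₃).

∇F = (6u + 3v, 3u + 4v)
Step 1: at (2.5, -4), ∇F = (3, -8.5) → (2.5, -4) − 0.04·(3, -8.5) = (2.38, -3.66)
Step 2: at (2.38, -3.66), ∇F = (3.3, -7.5) → (2.38, -3.66) − 0.04·(3.3, -7.5) = (2.248, -3.36)
Step 3: at (2.248, -3.36), ∇F = (3.408, -6.696) → (2.248, -3.36) − 0.04·(3.408, -6.696) = (2.11168, -3.09216)

(2.11168, -3.09216)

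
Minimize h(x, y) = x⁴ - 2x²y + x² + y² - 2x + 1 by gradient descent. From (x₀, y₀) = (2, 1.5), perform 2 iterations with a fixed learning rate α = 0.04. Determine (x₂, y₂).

∇h = (4x³ - 4xy + 2x - 2, -2x² + 2y)
Step 1: at (2, 1.5), ∇h = (22, -5) → (2, 1.5) − 0.04·(22, -5) = (1.12, 1.7)
Step 2: at (1.12, 1.7), ∇h = (-1.756288, 0.8912) → (1.12, 1.7) − 0.04·(-1.756288, 0.8912) = (1.19025152, 1.664352)

(1.19025152, 1.664352)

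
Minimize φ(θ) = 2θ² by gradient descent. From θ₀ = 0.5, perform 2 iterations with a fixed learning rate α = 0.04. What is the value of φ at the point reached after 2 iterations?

φ′(θ) = 4θ
θ₁ = 0.5 − 0.04·2 = 0.42
θ₂ = 0.42 − 0.04·1.68 = 0.3528
φ(0.3528) = 0.24893568

0.24893568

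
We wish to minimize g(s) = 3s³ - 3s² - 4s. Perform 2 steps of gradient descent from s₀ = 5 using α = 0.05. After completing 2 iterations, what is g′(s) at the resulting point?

g′(s) = 9s² - 6s - 4
Step 1: g′(5) = 191; s₁ = 5 − 0.05·191 = -4.55
Step 2: g′(-4.55) = 209.6225; s₂ = -4.55 − 0.05·209.6225 = -15.031125
g′(s) at (-15.031125) = 2119.599218890625

2119.599218890625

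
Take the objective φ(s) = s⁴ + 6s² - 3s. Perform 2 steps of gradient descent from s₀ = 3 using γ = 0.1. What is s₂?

φ′(s) = 4s³ + 12s - 3
Step 1: φ′(3) = 141; s₁ = 3 − 0.1·141 = -11.1
Step 2: φ′(-11.1) = -5606.724; s₂ = -11.1 − 0.1·(-5606.724) = 549.5724

549.5724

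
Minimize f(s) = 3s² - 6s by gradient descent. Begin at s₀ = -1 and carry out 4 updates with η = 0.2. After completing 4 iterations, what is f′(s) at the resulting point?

f′(s) = 6s - 6
Step 1: f′(-1) = -12; s₁ = -1 − 0.2·(-12) = 1.4
Step 2: f′(1.4) = 2.4; s₂ = 1.4 − 0.2·2.4 = 0.92
Step 3: f′(0.92) = -0.48; s₃ = 0.92 − 0.2·(-0.48) = 1.016
Step 4: f′(1.016) = 0.096; s₄ = 1.016 − 0.2·0.096 = 0.9968
f′(s) at (0.9968) = -0.0192

-0.0192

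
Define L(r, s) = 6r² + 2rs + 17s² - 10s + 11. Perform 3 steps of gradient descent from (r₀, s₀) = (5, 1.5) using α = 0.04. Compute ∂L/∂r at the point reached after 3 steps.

∇L = (12r + 2s, 2r + 34s - 10)
(r₁, s₁) = (5, 1.5) − 0.04·(63, 51) = (2.48, -0.54)
(r₂, s₂) = (2.48, -0.54) − 0.04·(28.68, -23.4) = (1.3328, 0.396)
(r₃, s₃) = (1.3328, 0.396) − 0.04·(16.7856, 6.1296) = (0.661376, 0.150816)
∂L/∂r at (0.661376, 0.150816) = 8.238144

8.238144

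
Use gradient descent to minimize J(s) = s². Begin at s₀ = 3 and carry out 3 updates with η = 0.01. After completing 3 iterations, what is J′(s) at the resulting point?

J′(s) = 2s
Step 1: J′(3) = 6; s₁ = 3 − 0.01·6 = 2.94
Step 2: J′(2.94) = 5.88; s₂ = 2.94 − 0.01·5.88 = 2.8812
Step 3: J′(2.8812) = 5.7624; s₃ = 2.8812 − 0.01·5.7624 = 2.823576
J′(s) at (2.823576) = 5.647152

5.647152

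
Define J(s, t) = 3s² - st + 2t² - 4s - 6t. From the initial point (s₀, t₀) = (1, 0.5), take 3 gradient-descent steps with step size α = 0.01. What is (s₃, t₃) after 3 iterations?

(0.9590945, 0.64365)

∇J = (6s - t - 4, -s + 4t - 6)
(s₁, t₁) = (1, 0.5) − 0.01·(1.5, -5) = (0.985, 0.55)
(s₂, t₂) = (0.985, 0.55) − 0.01·(1.36, -4.785) = (0.9714, 0.59785)
(s₃, t₃) = (0.9714, 0.59785) − 0.01·(1.23055, -4.58) = (0.9590945, 0.64365)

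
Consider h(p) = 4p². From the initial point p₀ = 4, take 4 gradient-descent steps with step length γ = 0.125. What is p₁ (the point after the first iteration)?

0

h′(p) = 8p
p₁ = 4 − 0.125·32 = 0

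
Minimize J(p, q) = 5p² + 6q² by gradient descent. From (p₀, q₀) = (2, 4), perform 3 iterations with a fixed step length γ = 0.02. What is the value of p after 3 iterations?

∇J = (10p, 12q)
Step 1: at (2, 4), ∇J = (20, 48) → (2, 4) − 0.02·(20, 48) = (1.6, 3.04)
Step 2: at (1.6, 3.04), ∇J = (16, 36.48) → (1.6, 3.04) − 0.02·(16, 36.48) = (1.28, 2.3104)
Step 3: at (1.28, 2.3104), ∇J = (12.8, 27.7248) → (1.28, 2.3104) − 0.02·(12.8, 27.7248) = (1.024, 1.755904)
p = 1.024

1.024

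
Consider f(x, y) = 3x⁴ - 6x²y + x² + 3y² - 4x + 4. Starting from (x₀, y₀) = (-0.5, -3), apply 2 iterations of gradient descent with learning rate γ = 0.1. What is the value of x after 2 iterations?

-9.39485

∇f = (12x³ - 12xy + 2x - 4, -6x² + 6y)
(x₁, y₁) = (-0.5, -3) − 0.1·(-24.5, -19.5) = (1.95, -1.05)
(x₂, y₂) = (1.95, -1.05) − 0.1·(113.4485, -29.115) = (-9.39485, 1.8615)
x = -9.39485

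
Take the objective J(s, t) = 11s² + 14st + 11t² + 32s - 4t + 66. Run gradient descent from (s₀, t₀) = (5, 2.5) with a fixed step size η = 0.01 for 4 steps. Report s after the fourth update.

∇J = (22s + 14t + 32, 14s + 22t - 4)
Step 1: at (5, 2.5), ∇J = (177, 121) → (5, 2.5) − 0.01·(177, 121) = (3.23, 1.29)
Step 2: at (3.23, 1.29), ∇J = (121.12, 69.6) → (3.23, 1.29) − 0.01·(121.12, 69.6) = (2.0188, 0.594)
Step 3: at (2.0188, 0.594), ∇J = (84.7296, 37.3312) → (2.0188, 0.594) − 0.01·(84.7296, 37.3312) = (1.171504, 0.220688)
Step 4: at (1.171504, 0.220688), ∇J = (60.86272, 17.256192) → (1.171504, 0.220688) − 0.01·(60.86272, 17.256192) = (0.5628768, 0.04812608)
s = 0.5628768

0.5628768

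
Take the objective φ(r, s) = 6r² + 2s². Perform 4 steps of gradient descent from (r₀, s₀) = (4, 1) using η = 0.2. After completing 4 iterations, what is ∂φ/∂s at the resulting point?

∇φ = (12r, 4s)
Step 1: at (4, 1), ∇φ = (48, 4) → (4, 1) − 0.2·(48, 4) = (-5.6, 0.2)
Step 2: at (-5.6, 0.2), ∇φ = (-67.2, 0.8) → (-5.6, 0.2) − 0.2·(-67.2, 0.8) = (7.84, 0.04)
Step 3: at (7.84, 0.04), ∇φ = (94.08, 0.16) → (7.84, 0.04) − 0.2·(94.08, 0.16) = (-10.976, 0.008)
Step 4: at (-10.976, 0.008), ∇φ = (-131.712, 0.032) → (-10.976, 0.008) − 0.2·(-131.712, 0.032) = (15.3664, 0.0016)
∂φ/∂s at (15.3664, 0.0016) = 0.0064

0.0064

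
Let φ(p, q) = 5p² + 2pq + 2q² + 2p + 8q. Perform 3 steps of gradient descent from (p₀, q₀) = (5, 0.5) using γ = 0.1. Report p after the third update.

0.128

∇φ = (10p + 2q + 2, 2p + 4q + 8)
Step 1: at (5, 0.5), ∇φ = (53, 20) → (5, 0.5) − 0.1·(53, 20) = (-0.3, -1.5)
Step 2: at (-0.3, -1.5), ∇φ = (-4, 1.4) → (-0.3, -1.5) − 0.1·(-4, 1.4) = (0.1, -1.64)
Step 3: at (0.1, -1.64), ∇φ = (-0.28, 1.64) → (0.1, -1.64) − 0.1·(-0.28, 1.64) = (0.128, -1.804)
p = 0.128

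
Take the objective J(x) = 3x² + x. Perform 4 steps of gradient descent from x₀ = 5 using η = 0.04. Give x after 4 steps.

1.55704576

J′(x) = 6x + 1
Step 1: J′(5) = 31; x₁ = 5 − 0.04·31 = 3.76
Step 2: J′(3.76) = 23.56; x₂ = 3.76 − 0.04·23.56 = 2.8176
Step 3: J′(2.8176) = 17.9056; x₃ = 2.8176 − 0.04·17.9056 = 2.101376
Step 4: J′(2.101376) = 13.608256; x₄ = 2.101376 − 0.04·13.608256 = 1.55704576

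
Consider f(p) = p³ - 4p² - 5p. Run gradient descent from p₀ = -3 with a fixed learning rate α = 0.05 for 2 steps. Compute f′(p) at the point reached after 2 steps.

474.82021675

f′(p) = 3p² - 8p - 5
p₁ = -3 − 0.05·46 = -5.3
p₂ = -5.3 − 0.05·121.67 = -11.3835
f′(p) at (-11.3835) = 474.82021675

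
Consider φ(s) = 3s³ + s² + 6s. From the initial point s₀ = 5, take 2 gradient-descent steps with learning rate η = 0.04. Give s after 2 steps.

-12.259456

φ′(s) = 9s² + 2s + 6
Step 1: φ′(5) = 241; s₁ = 5 − 0.04·241 = -4.64
Step 2: φ′(-4.64) = 190.4864; s₂ = -4.64 − 0.04·190.4864 = -12.259456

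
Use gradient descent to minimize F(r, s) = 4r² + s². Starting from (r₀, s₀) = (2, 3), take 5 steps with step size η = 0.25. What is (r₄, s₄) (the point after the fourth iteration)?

(2, 0.1875)

∇F = (8r, 2s)
Step 1: at (2, 3), ∇F = (16, 6) → (2, 3) − 0.25·(16, 6) = (-2, 1.5)
Step 2: at (-2, 1.5), ∇F = (-16, 3) → (-2, 1.5) − 0.25·(-16, 3) = (2, 0.75)
Step 3: at (2, 0.75), ∇F = (16, 1.5) → (2, 0.75) − 0.25·(16, 1.5) = (-2, 0.375)
Step 4: at (-2, 0.375), ∇F = (-16, 0.75) → (-2, 0.375) − 0.25·(-16, 0.75) = (2, 0.1875)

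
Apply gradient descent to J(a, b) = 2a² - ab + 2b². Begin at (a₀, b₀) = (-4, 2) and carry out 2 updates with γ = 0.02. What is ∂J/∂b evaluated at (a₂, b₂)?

9.4992

∇J = (4a - b, -a + 4b)
(a₁, b₁) = (-4, 2) − 0.02·(-18, 12) = (-3.64, 1.76)
(a₂, b₂) = (-3.64, 1.76) − 0.02·(-16.32, 10.68) = (-3.3136, 1.5464)
∂J/∂b at (-3.3136, 1.5464) = 9.4992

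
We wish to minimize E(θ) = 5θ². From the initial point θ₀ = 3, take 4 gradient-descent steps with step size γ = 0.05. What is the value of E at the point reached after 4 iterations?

E′(θ) = 10θ
θ₁ = 3 − 0.05·30 = 1.5
θ₂ = 1.5 − 0.05·15 = 0.75
θ₃ = 0.75 − 0.05·7.5 = 0.375
θ₄ = 0.375 − 0.05·3.75 = 0.1875
E(0.1875) = 0.17578125

0.17578125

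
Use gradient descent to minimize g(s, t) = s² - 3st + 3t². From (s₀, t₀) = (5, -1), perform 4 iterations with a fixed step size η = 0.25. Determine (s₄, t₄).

∇g = (2s - 3t, -3s + 6t)
Step 1: at (5, -1), ∇g = (13, -21) → (5, -1) − 0.25·(13, -21) = (1.75, 4.25)
Step 2: at (1.75, 4.25), ∇g = (-9.25, 20.25) → (1.75, 4.25) − 0.25·(-9.25, 20.25) = (4.0625, -0.8125)
Step 3: at (4.0625, -0.8125), ∇g = (10.5625, -17.0625) → (4.0625, -0.8125) − 0.25·(10.5625, -17.0625) = (1.421875, 3.453125)
Step 4: at (1.421875, 3.453125), ∇g = (-7.515625, 16.453125) → (1.421875, 3.453125) − 0.25·(-7.515625, 16.453125) = (3.30078125, -0.66015625)

(3.30078125, -0.66015625)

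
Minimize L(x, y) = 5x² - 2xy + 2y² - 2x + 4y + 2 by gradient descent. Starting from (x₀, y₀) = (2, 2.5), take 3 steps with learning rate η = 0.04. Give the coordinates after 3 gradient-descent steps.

∇L = (10x - 2y - 2, -2x + 4y + 4)
Step 1: at (2, 2.5), ∇L = (13, 10) → (2, 2.5) − 0.04·(13, 10) = (1.48, 2.1)
Step 2: at (1.48, 2.1), ∇L = (8.6, 9.44) → (1.48, 2.1) − 0.04·(8.6, 9.44) = (1.136, 1.7224)
Step 3: at (1.136, 1.7224), ∇L = (5.9152, 8.6176) → (1.136, 1.7224) − 0.04·(5.9152, 8.6176) = (0.899392, 1.377696)

(0.899392, 1.377696)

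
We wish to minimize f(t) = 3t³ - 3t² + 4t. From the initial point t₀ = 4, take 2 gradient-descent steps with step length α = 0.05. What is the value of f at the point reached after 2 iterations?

-534.401355816

f′(t) = 9t² - 6t + 4
Step 1: f′(4) = 124; t₁ = 4 − 0.05·124 = -2.2
Step 2: f′(-2.2) = 60.76; t₂ = -2.2 − 0.05·60.76 = -5.238
f(-5.238) = -534.401355816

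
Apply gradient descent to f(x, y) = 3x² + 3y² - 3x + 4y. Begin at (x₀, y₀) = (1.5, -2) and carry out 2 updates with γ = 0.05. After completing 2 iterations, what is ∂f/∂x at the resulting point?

∇f = (6x - 3, 6y + 4)
Step 1: at (1.5, -2), ∇f = (6, -8) → (1.5, -2) − 0.05·(6, -8) = (1.2, -1.6)
Step 2: at (1.2, -1.6), ∇f = (4.2, -5.6) → (1.2, -1.6) − 0.05·(4.2, -5.6) = (0.99, -1.32)
∂f/∂x at (0.99, -1.32) = 2.94

2.94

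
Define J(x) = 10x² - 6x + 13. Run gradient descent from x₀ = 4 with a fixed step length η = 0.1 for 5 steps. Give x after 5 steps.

-3.4

J′(x) = 20x - 6
x₁ = 4 − 0.1·74 = -3.4
x₂ = -3.4 − 0.1·(-74) = 4
x₃ = 4 − 0.1·74 = -3.4
x₄ = -3.4 − 0.1·(-74) = 4
x₅ = 4 − 0.1·74 = -3.4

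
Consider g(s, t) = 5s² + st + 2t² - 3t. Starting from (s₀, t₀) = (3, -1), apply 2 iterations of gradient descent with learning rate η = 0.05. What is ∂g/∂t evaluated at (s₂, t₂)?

-4.455

∇g = (10s + t, s + 4t - 3)
Step 1: at (3, -1), ∇g = (29, -4) → (3, -1) − 0.05·(29, -4) = (1.55, -0.8)
Step 2: at (1.55, -0.8), ∇g = (14.7, -4.65) → (1.55, -0.8) − 0.05·(14.7, -4.65) = (0.815, -0.5675)
∂g/∂t at (0.815, -0.5675) = -4.455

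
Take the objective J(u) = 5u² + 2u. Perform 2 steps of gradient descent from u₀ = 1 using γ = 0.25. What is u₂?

J′(u) = 10u + 2
u₁ = 1 − 0.25·12 = -2
u₂ = -2 − 0.25·(-18) = 2.5

2.5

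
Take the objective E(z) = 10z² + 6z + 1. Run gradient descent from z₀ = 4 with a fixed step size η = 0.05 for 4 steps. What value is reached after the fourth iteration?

E′(z) = 20z + 6
Step 1: E′(4) = 86; z₁ = 4 − 0.05·86 = -0.3
Step 2: E′(-0.3) = 0; z₂ = -0.3 − 0.05·0 = -0.3
Step 3: E′(-0.3) = 0; z₃ = -0.3 − 0.05·0 = -0.3
Step 4: E′(-0.3) = 0; z₄ = -0.3 − 0.05·0 = -0.3

-0.3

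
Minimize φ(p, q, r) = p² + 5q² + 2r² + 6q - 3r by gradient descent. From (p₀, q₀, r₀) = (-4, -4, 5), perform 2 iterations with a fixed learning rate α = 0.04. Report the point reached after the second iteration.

∇φ = (2p, 10q + 6, 4r - 3)
Step 1: at (-4, -4, 5), ∇φ = (-8, -34, 17) → (-4, -4, 5) − 0.04·(-8, -34, 17) = (-3.68, -2.64, 4.32)
Step 2: at (-3.68, -2.64, 4.32), ∇φ = (-7.36, -20.4, 14.28) → (-3.68, -2.64, 4.32) − 0.04·(-7.36, -20.4, 14.28) = (-3.3856, -1.824, 3.7488)

(-3.3856, -1.824, 3.7488)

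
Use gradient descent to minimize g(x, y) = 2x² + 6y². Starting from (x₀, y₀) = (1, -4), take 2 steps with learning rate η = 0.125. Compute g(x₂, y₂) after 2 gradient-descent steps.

6.125

∇g = (4x, 12y)
Step 1: at (1, -4), ∇g = (4, -48) → (1, -4) − 0.125·(4, -48) = (0.5, 2)
Step 2: at (0.5, 2), ∇g = (2, 24) → (0.5, 2) − 0.125·(2, 24) = (0.25, -1)
g(0.25, -1) = 6.125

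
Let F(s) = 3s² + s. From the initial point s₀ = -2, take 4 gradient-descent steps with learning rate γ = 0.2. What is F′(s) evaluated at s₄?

F′(s) = 6s + 1
Step 1: F′(-2) = -11; s₁ = -2 − 0.2·(-11) = 0.2
Step 2: F′(0.2) = 2.2; s₂ = 0.2 − 0.2·2.2 = -0.24
Step 3: F′(-0.24) = -0.44; s₃ = -0.24 − 0.2·(-0.44) = -0.152
Step 4: F′(-0.152) = 0.088; s₄ = -0.152 − 0.2·0.088 = -0.1696
F′(s) at (-0.1696) = -0.0176

-0.0176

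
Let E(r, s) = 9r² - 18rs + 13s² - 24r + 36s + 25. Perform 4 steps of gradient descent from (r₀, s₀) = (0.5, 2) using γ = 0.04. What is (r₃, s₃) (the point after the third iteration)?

(1.507424, -0.855488)

∇E = (18r - 18s - 24, -18r + 26s + 36)
(r₁, s₁) = (0.5, 2) − 0.04·(-51, 79) = (2.54, -1.16)
(r₂, s₂) = (2.54, -1.16) − 0.04·(42.6, -39.88) = (0.836, 0.4352)
(r₃, s₃) = (0.836, 0.4352) − 0.04·(-16.7856, 32.2672) = (1.507424, -0.855488)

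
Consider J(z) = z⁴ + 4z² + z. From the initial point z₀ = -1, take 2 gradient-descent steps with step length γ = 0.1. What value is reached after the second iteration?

-0.0804

J′(z) = 4z³ + 8z + 1
z₁ = -1 − 0.1·(-11) = 0.1
z₂ = 0.1 − 0.1·1.804 = -0.0804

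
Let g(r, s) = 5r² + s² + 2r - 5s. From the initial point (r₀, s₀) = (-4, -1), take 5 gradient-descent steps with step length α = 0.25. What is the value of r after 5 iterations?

∇g = (10r + 2, 2s - 5)
(r₁, s₁) = (-4, -1) − 0.25·(-38, -7) = (5.5, 0.75)
(r₂, s₂) = (5.5, 0.75) − 0.25·(57, -3.5) = (-8.75, 1.625)
(r₃, s₃) = (-8.75, 1.625) − 0.25·(-85.5, -1.75) = (12.625, 2.0625)
(r₄, s₄) = (12.625, 2.0625) − 0.25·(128.25, -0.875) = (-19.4375, 2.28125)
(r₅, s₅) = (-19.4375, 2.28125) − 0.25·(-192.375, -0.4375) = (28.65625, 2.390625)
r = 28.65625

28.65625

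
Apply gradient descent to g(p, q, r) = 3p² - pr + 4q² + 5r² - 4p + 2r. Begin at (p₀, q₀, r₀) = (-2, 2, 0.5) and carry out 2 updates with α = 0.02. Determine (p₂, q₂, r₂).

∇g = (6p - r - 4, 8q, -p + 10r + 2)
Step 1: at (-2, 2, 0.5), ∇g = (-16.5, 16, 9) → (-2, 2, 0.5) − 0.02·(-16.5, 16, 9) = (-1.67, 1.68, 0.32)
Step 2: at (-1.67, 1.68, 0.32), ∇g = (-14.34, 13.44, 6.87) → (-1.67, 1.68, 0.32) − 0.02·(-14.34, 13.44, 6.87) = (-1.3832, 1.4112, 0.1826)

(-1.3832, 1.4112, 0.1826)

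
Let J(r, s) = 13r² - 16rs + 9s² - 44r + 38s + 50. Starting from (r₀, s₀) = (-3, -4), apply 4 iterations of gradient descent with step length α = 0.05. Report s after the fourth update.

∇J = (26r - 16s - 44, -16r + 18s + 38)
(r₁, s₁) = (-3, -4) − 0.05·(-58, 14) = (-0.1, -4.7)
(r₂, s₂) = (-0.1, -4.7) − 0.05·(28.6, -45) = (-1.53, -2.45)
(r₃, s₃) = (-1.53, -2.45) − 0.05·(-44.58, 18.38) = (0.699, -3.369)
(r₄, s₄) = (0.699, -3.369) − 0.05·(28.078, -33.826) = (-0.7049, -1.6777)
s = -1.6777

-1.6777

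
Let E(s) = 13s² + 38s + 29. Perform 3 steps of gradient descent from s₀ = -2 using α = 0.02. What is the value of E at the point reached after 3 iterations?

1.276869148672

E′(s) = 26s + 38
s₁ = -2 − 0.02·(-14) = -1.72
s₂ = -1.72 − 0.02·(-6.72) = -1.5856
s₃ = -1.5856 − 0.02·(-3.2256) = -1.521088
E(-1.521088) = 1.276869148672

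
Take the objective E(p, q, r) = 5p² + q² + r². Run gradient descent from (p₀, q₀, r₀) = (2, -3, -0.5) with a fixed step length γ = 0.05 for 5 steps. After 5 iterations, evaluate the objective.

3.244806820925

∇E = (10p, 2q, 2r)
(p₁, q₁, r₁) = (2, -3, -0.5) − 0.05·(20, -6, -1) = (1, -2.7, -0.45)
(p₂, q₂, r₂) = (1, -2.7, -0.45) − 0.05·(10, -5.4, -0.9) = (0.5, -2.43, -0.405)
(p₃, q₃, r₃) = (0.5, -2.43, -0.405) − 0.05·(5, -4.86, -0.81) = (0.25, -2.187, -0.3645)
(p₄, q₄, r₄) = (0.25, -2.187, -0.3645) − 0.05·(2.5, -4.374, -0.729) = (0.125, -1.9683, -0.32805)
(p₅, q₅, r₅) = (0.125, -1.9683, -0.32805) − 0.05·(1.25, -3.9366, -0.6561) = (0.0625, -1.77147, -0.295245)
E(0.0625, -1.77147, -0.295245) = 3.244806820925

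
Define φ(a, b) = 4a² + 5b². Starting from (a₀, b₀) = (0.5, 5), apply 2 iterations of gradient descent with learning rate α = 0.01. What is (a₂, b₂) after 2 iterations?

∇φ = (8a, 10b)
(a₁, b₁) = (0.5, 5) − 0.01·(4, 50) = (0.46, 4.5)
(a₂, b₂) = (0.46, 4.5) − 0.01·(3.68, 45) = (0.4232, 4.05)

(0.4232, 4.05)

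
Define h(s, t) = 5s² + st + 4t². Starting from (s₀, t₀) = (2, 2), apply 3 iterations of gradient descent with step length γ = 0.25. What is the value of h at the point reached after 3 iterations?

606.8359375

∇h = (10s + t, s + 8t)
Step 1: at (2, 2), ∇h = (22, 18) → (2, 2) − 0.25·(22, 18) = (-3.5, -2.5)
Step 2: at (-3.5, -2.5), ∇h = (-37.5, -23.5) → (-3.5, -2.5) − 0.25·(-37.5, -23.5) = (5.875, 3.375)
Step 3: at (5.875, 3.375), ∇h = (62.125, 32.875) → (5.875, 3.375) − 0.25·(62.125, 32.875) = (-9.65625, -4.84375)
h(-9.65625, -4.84375) = 606.8359375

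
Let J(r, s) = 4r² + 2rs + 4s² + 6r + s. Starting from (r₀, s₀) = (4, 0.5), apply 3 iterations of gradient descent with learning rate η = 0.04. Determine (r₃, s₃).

∇J = (8r + 2s + 6, 2r + 8s + 1)
(r₁, s₁) = (4, 0.5) − 0.04·(39, 13) = (2.44, -0.02)
(r₂, s₂) = (2.44, -0.02) − 0.04·(25.48, 5.72) = (1.4208, -0.2488)
(r₃, s₃) = (1.4208, -0.2488) − 0.04·(16.8688, 1.8512) = (0.746048, -0.322848)

(0.746048, -0.322848)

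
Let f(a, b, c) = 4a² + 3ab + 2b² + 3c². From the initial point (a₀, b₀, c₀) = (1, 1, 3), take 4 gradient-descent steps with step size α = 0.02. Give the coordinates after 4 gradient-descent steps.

(0.34946448, 0.56899984, 1.79908608)

∇f = (8a + 3b, 3a + 4b, 6c)
(a₁, b₁, c₁) = (1, 1, 3) − 0.02·(11, 7, 18) = (0.78, 0.86, 2.64)
(a₂, b₂, c₂) = (0.78, 0.86, 2.64) − 0.02·(8.82, 5.78, 15.84) = (0.6036, 0.7444, 2.3232)
(a₃, b₃, c₃) = (0.6036, 0.7444, 2.3232) − 0.02·(7.062, 4.7884, 13.9392) = (0.46236, 0.648632, 2.044416)
(a₄, b₄, c₄) = (0.46236, 0.648632, 2.044416) − 0.02·(5.644776, 3.981608, 12.266496) = (0.34946448, 0.56899984, 1.79908608)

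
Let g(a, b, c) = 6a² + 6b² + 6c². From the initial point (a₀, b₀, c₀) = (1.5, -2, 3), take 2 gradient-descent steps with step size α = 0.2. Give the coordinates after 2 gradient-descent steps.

(2.94, -3.92, 5.88)

∇g = (12a, 12b, 12c)
Step 1: at (1.5, -2, 3), ∇g = (18, -24, 36) → (1.5, -2, 3) − 0.2·(18, -24, 36) = (-2.1, 2.8, -4.2)
Step 2: at (-2.1, 2.8, -4.2), ∇g = (-25.2, 33.6, -50.4) → (-2.1, 2.8, -4.2) − 0.2·(-25.2, 33.6, -50.4) = (2.94, -3.92, 5.88)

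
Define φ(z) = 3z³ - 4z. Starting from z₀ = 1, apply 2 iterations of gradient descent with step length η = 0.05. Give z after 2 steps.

φ′(z) = 9z² - 4
z₁ = 1 − 0.05·5 = 0.75
z₂ = 0.75 − 0.05·1.0625 = 0.696875

0.696875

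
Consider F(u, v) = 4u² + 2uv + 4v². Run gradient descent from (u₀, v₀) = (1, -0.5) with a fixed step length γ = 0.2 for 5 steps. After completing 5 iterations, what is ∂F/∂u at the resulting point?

∇F = (8u + 2v, 2u + 8v)
(u₁, v₁) = (1, -0.5) − 0.2·(7, -2) = (-0.4, -0.1)
(u₂, v₂) = (-0.4, -0.1) − 0.2·(-3.4, -1.6) = (0.28, 0.22)
(u₃, v₃) = (0.28, 0.22) − 0.2·(2.68, 2.32) = (-0.256, -0.244)
(u₄, v₄) = (-0.256, -0.244) − 0.2·(-2.536, -2.464) = (0.2512, 0.2488)
(u₅, v₅) = (0.2512, 0.2488) − 0.2·(2.5072, 2.4928) = (-0.25024, -0.24976)
∂F/∂u at (-0.25024, -0.24976) = -2.50144

-2.50144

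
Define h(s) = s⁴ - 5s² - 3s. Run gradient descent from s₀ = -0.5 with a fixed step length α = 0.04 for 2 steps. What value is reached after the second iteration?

-0.63590144

h′(s) = 4s³ - 10s - 3
s₁ = -0.5 − 0.04·1.5 = -0.56
s₂ = -0.56 − 0.04·1.897536 = -0.63590144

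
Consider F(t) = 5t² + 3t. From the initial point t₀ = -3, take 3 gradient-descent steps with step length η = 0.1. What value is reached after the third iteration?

-0.3

F′(t) = 10t + 3
t₁ = -3 − 0.1·(-27) = -0.3
t₂ = -0.3 − 0.1·0 = -0.3
t₃ = -0.3 − 0.1·0 = -0.3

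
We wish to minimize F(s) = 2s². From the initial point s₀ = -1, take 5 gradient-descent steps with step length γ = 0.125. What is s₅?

-0.03125

F′(s) = 4s
s₁ = -1 − 0.125·(-4) = -0.5
s₂ = -0.5 − 0.125·(-2) = -0.25
s₃ = -0.25 − 0.125·(-1) = -0.125
s₄ = -0.125 − 0.125·(-0.5) = -0.0625
s₅ = -0.0625 − 0.125·(-0.25) = -0.03125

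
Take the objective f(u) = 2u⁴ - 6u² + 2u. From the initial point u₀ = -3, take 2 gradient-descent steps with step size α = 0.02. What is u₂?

f′(u) = 8u³ - 12u + 2
u₁ = -3 − 0.02·(-178) = 0.56
u₂ = 0.56 − 0.02·(-3.315072) = 0.62630144

0.62630144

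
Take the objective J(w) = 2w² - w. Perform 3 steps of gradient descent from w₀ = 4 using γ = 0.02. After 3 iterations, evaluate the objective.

16.9287344128

J′(w) = 4w - 1
Step 1: J′(4) = 15; w₁ = 4 − 0.02·15 = 3.7
Step 2: J′(3.7) = 13.8; w₂ = 3.7 − 0.02·13.8 = 3.424
Step 3: J′(3.424) = 12.696; w₃ = 3.424 − 0.02·12.696 = 3.17008
J(3.17008) = 16.9287344128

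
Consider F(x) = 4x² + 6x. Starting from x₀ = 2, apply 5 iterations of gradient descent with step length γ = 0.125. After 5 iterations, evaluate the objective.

F′(x) = 8x + 6
x₁ = 2 − 0.125·22 = -0.75
x₂ = -0.75 − 0.125·0 = -0.75
x₃ = -0.75 − 0.125·0 = -0.75
x₄ = -0.75 − 0.125·0 = -0.75
x₅ = -0.75 − 0.125·0 = -0.75
F(-0.75) = -2.25

-2.25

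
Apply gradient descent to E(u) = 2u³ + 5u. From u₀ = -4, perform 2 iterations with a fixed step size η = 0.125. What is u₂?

-224.54296875

E′(u) = 6u² + 5
Step 1: E′(-4) = 101; u₁ = -4 − 0.125·101 = -16.625
Step 2: E′(-16.625) = 1663.34375; u₂ = -16.625 − 0.125·1663.34375 = -224.54296875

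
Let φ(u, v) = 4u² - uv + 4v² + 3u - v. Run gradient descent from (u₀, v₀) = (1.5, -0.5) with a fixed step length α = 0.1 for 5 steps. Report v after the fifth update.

0.080915

∇φ = (8u - v + 3, -u + 8v - 1)
(u₁, v₁) = (1.5, -0.5) − 0.1·(15.5, -6.5) = (-0.05, 0.15)
(u₂, v₂) = (-0.05, 0.15) − 0.1·(2.45, 0.25) = (-0.295, 0.125)
(u₃, v₃) = (-0.295, 0.125) − 0.1·(0.515, 0.295) = (-0.3465, 0.0955)
(u₄, v₄) = (-0.3465, 0.0955) − 0.1·(0.1325, 0.1105) = (-0.35975, 0.08445)
(u₅, v₅) = (-0.35975, 0.08445) − 0.1·(0.03755, 0.03535) = (-0.363505, 0.080915)
v = 0.080915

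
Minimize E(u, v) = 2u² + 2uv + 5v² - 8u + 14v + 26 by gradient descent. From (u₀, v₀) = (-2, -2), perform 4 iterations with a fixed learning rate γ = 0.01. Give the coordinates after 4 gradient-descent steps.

(-1.2573392, -1.6777736)

∇E = (4u + 2v - 8, 2u + 10v + 14)
(u₁, v₁) = (-2, -2) − 0.01·(-20, -10) = (-1.8, -1.9)
(u₂, v₂) = (-1.8, -1.9) − 0.01·(-19, -8.6) = (-1.61, -1.814)
(u₃, v₃) = (-1.61, -1.814) − 0.01·(-18.068, -7.36) = (-1.42932, -1.7404)
(u₄, v₄) = (-1.42932, -1.7404) − 0.01·(-17.19808, -6.26264) = (-1.2573392, -1.6777736)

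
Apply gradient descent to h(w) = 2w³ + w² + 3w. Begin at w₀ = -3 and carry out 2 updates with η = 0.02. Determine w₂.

-5.858448

h′(w) = 6w² + 2w + 3
Step 1: h′(-3) = 51; w₁ = -3 − 0.02·51 = -4.02
Step 2: h′(-4.02) = 91.9224; w₂ = -4.02 − 0.02·91.9224 = -5.858448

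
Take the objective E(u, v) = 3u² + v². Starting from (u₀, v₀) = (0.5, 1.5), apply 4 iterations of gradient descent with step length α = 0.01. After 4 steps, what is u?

∇E = (6u, 2v)
Step 1: at (0.5, 1.5), ∇E = (3, 3) → (0.5, 1.5) − 0.01·(3, 3) = (0.47, 1.47)
Step 2: at (0.47, 1.47), ∇E = (2.82, 2.94) → (0.47, 1.47) − 0.01·(2.82, 2.94) = (0.4418, 1.4406)
Step 3: at (0.4418, 1.4406), ∇E = (2.6508, 2.8812) → (0.4418, 1.4406) − 0.01·(2.6508, 2.8812) = (0.415292, 1.411788)
Step 4: at (0.415292, 1.411788), ∇E = (2.491752, 2.823576) → (0.415292, 1.411788) − 0.01·(2.491752, 2.823576) = (0.39037448, 1.38355224)
u = 0.39037448

0.39037448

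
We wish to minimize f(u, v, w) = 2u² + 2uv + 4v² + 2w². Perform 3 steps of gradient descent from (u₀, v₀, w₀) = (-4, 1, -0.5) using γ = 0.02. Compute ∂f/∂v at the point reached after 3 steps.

∇f = (4u + 2v, 2u + 8v, 4w)
(u₁, v₁, w₁) = (-4, 1, -0.5) − 0.02·(-14, 0, -2) = (-3.72, 1, -0.46)
(u₂, v₂, w₂) = (-3.72, 1, -0.46) − 0.02·(-12.88, 0.56, -1.84) = (-3.4624, 0.9888, -0.4232)
(u₃, v₃, w₃) = (-3.4624, 0.9888, -0.4232) − 0.02·(-11.872, 0.9856, -1.6928) = (-3.22496, 0.969088, -0.389344)
∂f/∂v at (-3.22496, 0.969088, -0.389344) = 1.302784

1.302784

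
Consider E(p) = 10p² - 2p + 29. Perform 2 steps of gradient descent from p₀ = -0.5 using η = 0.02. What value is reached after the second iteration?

E′(p) = 20p - 2
p₁ = -0.5 − 0.02·(-12) = -0.26
p₂ = -0.26 − 0.02·(-7.2) = -0.116

-0.116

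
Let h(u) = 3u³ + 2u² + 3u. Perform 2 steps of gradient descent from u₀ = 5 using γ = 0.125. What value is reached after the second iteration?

h′(u) = 9u² + 4u + 3
u₁ = 5 − 0.125·248 = -26
u₂ = -26 − 0.125·5983 = -773.875

-773.875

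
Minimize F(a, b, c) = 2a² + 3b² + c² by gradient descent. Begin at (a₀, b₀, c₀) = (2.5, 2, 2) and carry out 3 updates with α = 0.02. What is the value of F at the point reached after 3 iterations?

∇F = (4a, 6b, 2c)
Step 1: at (2.5, 2, 2), ∇F = (10, 12, 4) → (2.5, 2, 2) − 0.02·(10, 12, 4) = (2.3, 1.76, 1.92)
Step 2: at (2.3, 1.76, 1.92), ∇F = (9.2, 10.56, 3.84) → (2.3, 1.76, 1.92) − 0.02·(9.2, 10.56, 3.84) = (2.116, 1.5488, 1.8432)
Step 3: at (2.116, 1.5488, 1.8432), ∇F = (8.464, 9.2928, 3.6864) → (2.116, 1.5488, 1.8432) − 0.02·(8.464, 9.2928, 3.6864) = (1.94672, 1.362944, 1.769472)
F(1.94672, 1.362944, 1.769472) = 16.283317716992

16.283317716992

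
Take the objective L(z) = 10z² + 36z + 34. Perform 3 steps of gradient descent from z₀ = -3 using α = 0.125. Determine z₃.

2.25

L′(z) = 20z + 36
z₁ = -3 − 0.125·(-24) = 0
z₂ = 0 − 0.125·36 = -4.5
z₃ = -4.5 − 0.125·(-54) = 2.25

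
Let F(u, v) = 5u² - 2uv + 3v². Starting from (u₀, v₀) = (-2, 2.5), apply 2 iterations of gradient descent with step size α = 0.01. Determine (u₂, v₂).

(-1.5288, 2.1364)

∇F = (10u - 2v, -2u + 6v)
(u₁, v₁) = (-2, 2.5) − 0.01·(-25, 19) = (-1.75, 2.31)
(u₂, v₂) = (-1.75, 2.31) − 0.01·(-22.12, 17.36) = (-1.5288, 2.1364)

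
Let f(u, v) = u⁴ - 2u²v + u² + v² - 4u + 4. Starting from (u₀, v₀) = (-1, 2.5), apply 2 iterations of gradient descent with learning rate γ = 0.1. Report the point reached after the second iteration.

∇f = (4u³ - 4uv + 2u - 4, -2u² + 2v)
Step 1: at (-1, 2.5), ∇f = (0, 3) → (-1, 2.5) − 0.1·(0, 3) = (-1, 2.2)
Step 2: at (-1, 2.2), ∇f = (-1.2, 2.4) → (-1, 2.2) − 0.1·(-1.2, 2.4) = (-0.88, 1.96)

(-0.88, 1.96)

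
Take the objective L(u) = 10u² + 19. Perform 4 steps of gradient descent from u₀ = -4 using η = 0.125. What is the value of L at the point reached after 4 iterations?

L′(u) = 20u
u₁ = -4 − 0.125·(-80) = 6
u₂ = 6 − 0.125·120 = -9
u₃ = -9 − 0.125·(-180) = 13.5
u₄ = 13.5 − 0.125·270 = -20.25
L(-20.25) = 4119.625

4119.625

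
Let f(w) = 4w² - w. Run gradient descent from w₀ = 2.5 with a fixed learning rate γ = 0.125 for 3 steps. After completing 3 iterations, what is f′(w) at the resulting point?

0

f′(w) = 8w - 1
w₁ = 2.5 − 0.125·19 = 0.125
w₂ = 0.125 − 0.125·0 = 0.125
w₃ = 0.125 − 0.125·0 = 0.125
f′(w) at (0.125) = 0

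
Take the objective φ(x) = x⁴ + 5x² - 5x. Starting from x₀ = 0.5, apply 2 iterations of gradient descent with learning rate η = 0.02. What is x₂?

φ′(x) = 4x³ + 10x - 5
x₁ = 0.5 − 0.02·0.5 = 0.49
x₂ = 0.49 − 0.02·0.370596 = 0.48258808

0.48258808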